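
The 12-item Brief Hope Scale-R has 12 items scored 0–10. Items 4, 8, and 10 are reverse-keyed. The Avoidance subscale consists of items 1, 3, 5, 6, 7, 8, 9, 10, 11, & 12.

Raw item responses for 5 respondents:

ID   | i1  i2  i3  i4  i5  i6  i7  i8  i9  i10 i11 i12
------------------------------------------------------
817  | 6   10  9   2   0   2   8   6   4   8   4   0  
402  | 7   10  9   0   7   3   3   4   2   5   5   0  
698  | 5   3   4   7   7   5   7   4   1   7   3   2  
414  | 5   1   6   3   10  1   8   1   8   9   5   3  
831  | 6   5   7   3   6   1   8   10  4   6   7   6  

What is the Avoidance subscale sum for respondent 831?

49

Respondent 831 raw: 6, 5, 7, 3, 6, 1, 8, 10, 4, 6, 7, 6.
Avoidance items: 1, 3, 5, 6, 7, 8, 9, 10, 11, 12.
Reverse-coded (reverse-coded value = 10 − response):
  item 1: 6
  item 3: 7
  item 5: 6
  item 6: 1
  item 7: 8
  item 8: 10 − 10 = 0
  item 9: 4
  item 10: 10 − 6 = 4
  item 11: 7
  item 12: 6
Sum = 6 + 7 + 6 + 1 + 8 + 0 + 4 + 4 + 7 + 6 = 49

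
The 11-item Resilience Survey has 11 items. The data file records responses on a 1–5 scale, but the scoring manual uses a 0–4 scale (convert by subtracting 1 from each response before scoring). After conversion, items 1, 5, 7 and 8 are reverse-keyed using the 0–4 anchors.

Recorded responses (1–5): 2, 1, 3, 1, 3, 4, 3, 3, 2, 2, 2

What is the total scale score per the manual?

17

Convert to 0–4: 1, 0, 2, 0, 2, 3, 2, 2, 1, 1, 1
Reverse-coded (reversed = (0+4) − raw = 4 − raw):
  item 1: 4 − 1 = 3
  item 5: 4 − 2 = 2
  item 7: 4 − 2 = 2
  item 8: 4 − 2 = 2
Scored: 3, 0, 2, 0, 2, 3, 2, 2, 1, 1, 1
Total = 17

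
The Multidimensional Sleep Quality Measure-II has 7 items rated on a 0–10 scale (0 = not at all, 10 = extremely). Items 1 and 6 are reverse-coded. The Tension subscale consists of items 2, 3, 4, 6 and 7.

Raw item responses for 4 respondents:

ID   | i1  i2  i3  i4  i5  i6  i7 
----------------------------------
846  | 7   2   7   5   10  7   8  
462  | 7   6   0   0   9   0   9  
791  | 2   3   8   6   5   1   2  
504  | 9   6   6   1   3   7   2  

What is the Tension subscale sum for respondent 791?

28

Respondent 791 raw: 2, 3, 8, 6, 5, 1, 2.
Tension items: 2, 3, 4, 6, 7.
Reverse-coded (on a 0–10 scale, reversed = 10 − raw):
  item 2: 3
  item 3: 8
  item 4: 6
  item 6: 10 − 1 = 9
  item 7: 2
Sum = 3 + 8 + 6 + 9 + 2 = 28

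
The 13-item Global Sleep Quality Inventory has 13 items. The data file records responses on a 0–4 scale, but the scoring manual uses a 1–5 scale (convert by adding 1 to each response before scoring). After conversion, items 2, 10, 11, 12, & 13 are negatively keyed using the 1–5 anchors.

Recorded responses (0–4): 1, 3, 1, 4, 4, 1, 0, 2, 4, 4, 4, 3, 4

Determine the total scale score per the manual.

32

Convert to 1–5: 2, 4, 2, 5, 5, 2, 1, 3, 5, 5, 5, 4, 5
Reverse-coded (reverse-coded value = 6 − response):
  item 2: 6 − 4 = 2
  item 10: 6 − 5 = 1
  item 11: 6 − 5 = 1
  item 12: 6 − 4 = 2
  item 13: 6 − 5 = 1
Scored: 2, 2, 2, 5, 5, 2, 1, 3, 5, 1, 1, 2, 1
Total = 32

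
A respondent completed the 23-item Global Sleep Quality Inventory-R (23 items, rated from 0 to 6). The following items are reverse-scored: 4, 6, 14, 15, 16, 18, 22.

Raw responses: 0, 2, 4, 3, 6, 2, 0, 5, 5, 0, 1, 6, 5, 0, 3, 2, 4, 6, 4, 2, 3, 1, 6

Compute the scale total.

78

Reverse-scored items use 6 − raw:
  item 4: 6 − 3 = 3
  item 6: 6 − 2 = 4
  item 14: 6 − 0 = 6
  item 15: 6 − 3 = 3
  item 16: 6 − 2 = 4
  item 18: 6 − 6 = 0
  item 22: 6 − 1 = 5
Scored items: 0, 2, 4, 3, 6, 4, 0, 5, 5, 0, 1, 6, 5, 6, 3, 4, 4, 0, 4, 2, 3, 5, 6
Total = 0 + 2 + 4 + 3 + 6 + 4 + 0 + 5 + 5 + 0 + 1 + 6 + 5 + 6 + 3 + 4 + 4 + 0 + 4 + 2 + 3 + 5 + 6 = 78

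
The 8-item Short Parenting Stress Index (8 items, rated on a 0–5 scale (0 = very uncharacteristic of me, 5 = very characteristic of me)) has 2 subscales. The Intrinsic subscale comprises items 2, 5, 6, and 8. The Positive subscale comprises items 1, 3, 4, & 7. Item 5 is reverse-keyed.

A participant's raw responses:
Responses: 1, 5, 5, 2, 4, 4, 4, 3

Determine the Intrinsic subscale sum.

13

Intrinsic items: 2, 5, 6, 8.
Of these, item 5 is reverse-keyed; on a 0–5 scale, reversed = 5 − raw.
  item 2: 5
  item 5: 5 − 4 = 1
  item 6: 4
  item 8: 3
Sum = 5 + 1 + 4 + 3 = 13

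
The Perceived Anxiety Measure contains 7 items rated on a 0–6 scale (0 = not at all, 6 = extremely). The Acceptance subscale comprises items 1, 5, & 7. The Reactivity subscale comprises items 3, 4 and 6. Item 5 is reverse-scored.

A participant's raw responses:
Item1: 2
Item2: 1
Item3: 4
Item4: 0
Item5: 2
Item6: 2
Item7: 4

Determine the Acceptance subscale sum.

Acceptance items: 1, 5, 7.
Of these, item 5 is reverse-scored; reversed = (0+6) − raw = 6 − raw.
  item 1: 2
  item 5: 6 − 2 = 4
  item 7: 4
Sum = 2 + 4 + 4 = 10

10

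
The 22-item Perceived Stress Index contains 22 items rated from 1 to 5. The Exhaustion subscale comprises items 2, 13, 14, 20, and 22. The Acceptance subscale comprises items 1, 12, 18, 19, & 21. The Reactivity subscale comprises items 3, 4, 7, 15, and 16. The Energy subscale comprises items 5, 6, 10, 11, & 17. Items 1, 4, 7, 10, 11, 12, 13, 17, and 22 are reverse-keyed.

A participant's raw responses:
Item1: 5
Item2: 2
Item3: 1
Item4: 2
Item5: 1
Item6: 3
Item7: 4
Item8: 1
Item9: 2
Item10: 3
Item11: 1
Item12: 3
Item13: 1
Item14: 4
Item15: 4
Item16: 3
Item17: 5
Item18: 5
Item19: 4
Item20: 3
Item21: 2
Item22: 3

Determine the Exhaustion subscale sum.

17

Exhaustion items: 2, 13, 14, 20, 22.
Of these, items 13 & 22 are reverse-keyed; reversed = (1+5) − raw = 6 − raw.
  item 2: 2
  item 13: 6 − 1 = 5
  item 14: 4
  item 20: 3
  item 22: 6 − 3 = 3
Sum = 2 + 5 + 4 + 3 + 3 = 17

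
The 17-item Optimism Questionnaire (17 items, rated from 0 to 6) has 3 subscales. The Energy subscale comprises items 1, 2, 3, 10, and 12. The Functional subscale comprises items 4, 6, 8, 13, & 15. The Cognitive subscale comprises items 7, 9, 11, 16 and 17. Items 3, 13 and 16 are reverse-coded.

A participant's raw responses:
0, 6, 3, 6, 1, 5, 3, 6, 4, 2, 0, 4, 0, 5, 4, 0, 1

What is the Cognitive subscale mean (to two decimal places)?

2.80

Cognitive items: 7, 9, 11, 16, 17.
Of these, item 16 is reverse-coded; reversed = (0+6) − raw = 6 − raw.
  item 7: 3
  item 9: 4
  item 11: 0
  item 16: 6 − 0 = 6
  item 17: 1
Sum = 3 + 4 + 0 + 6 + 1 = 14
Mean = 14 / 5 = 2.80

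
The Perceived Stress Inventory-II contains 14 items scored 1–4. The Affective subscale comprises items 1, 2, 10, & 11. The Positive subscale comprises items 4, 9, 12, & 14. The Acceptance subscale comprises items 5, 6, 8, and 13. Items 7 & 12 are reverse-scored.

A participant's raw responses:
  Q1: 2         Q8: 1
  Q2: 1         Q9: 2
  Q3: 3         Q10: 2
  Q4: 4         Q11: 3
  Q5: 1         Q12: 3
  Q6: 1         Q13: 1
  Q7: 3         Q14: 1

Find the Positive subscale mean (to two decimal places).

2.25

Positive items: 4, 9, 12, 14.
Of these, item 12 is reverse-scored; reversed = (1+4) − raw = 5 − raw.
  item 4: 4
  item 9: 2
  item 12: 5 − 3 = 2
  item 14: 1
Sum = 4 + 2 + 2 + 1 = 9
Mean = 9 / 4 = 2.25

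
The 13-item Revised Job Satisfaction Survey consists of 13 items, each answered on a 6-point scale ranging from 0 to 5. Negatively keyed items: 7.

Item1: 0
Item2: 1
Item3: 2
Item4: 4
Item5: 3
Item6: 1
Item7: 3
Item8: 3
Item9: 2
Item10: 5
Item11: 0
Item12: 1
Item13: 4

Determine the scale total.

28

Apply reverse scoring (reversed = (0+5) − raw = 5 − raw):
  item 7: 5 − 3 = 2
Scored responses: 0, 1, 2, 4, 3, 1, 2, 3, 2, 5, 0, 1, 4
Total = 0 + 1 + 2 + 4 + 3 + 1 + 2 + 3 + 2 + 5 + 0 + 1 + 4 = 28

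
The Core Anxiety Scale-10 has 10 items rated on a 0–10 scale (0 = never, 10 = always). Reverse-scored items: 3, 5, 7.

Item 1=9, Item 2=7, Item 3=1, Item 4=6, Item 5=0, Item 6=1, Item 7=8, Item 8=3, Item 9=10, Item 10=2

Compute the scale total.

59

Raw sum = 47. Reverse-scored items: 3, 5, 7; their raw sum = 9.
Each reversal replaces raw with 10 − raw, changing the total by 10 − 2·raw per item.
Total = 47 + 3·10 − 2·9 = 47 + 30 − 18 = 59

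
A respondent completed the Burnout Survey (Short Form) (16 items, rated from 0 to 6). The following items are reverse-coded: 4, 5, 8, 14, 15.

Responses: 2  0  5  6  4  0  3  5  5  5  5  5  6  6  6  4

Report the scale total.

Reverse-coded items use 6 − raw:
  item 4: 6 − 6 = 0
  item 5: 6 − 4 = 2
  item 8: 6 − 5 = 1
  item 14: 6 − 6 = 0
  item 15: 6 − 6 = 0
Scored responses: 2, 0, 5, 0, 2, 0, 3, 1, 5, 5, 5, 5, 6, 0, 0, 4
Total = 2 + 0 + 5 + 0 + 2 + 0 + 3 + 1 + 5 + 5 + 5 + 5 + 6 + 0 + 0 + 4 = 43

43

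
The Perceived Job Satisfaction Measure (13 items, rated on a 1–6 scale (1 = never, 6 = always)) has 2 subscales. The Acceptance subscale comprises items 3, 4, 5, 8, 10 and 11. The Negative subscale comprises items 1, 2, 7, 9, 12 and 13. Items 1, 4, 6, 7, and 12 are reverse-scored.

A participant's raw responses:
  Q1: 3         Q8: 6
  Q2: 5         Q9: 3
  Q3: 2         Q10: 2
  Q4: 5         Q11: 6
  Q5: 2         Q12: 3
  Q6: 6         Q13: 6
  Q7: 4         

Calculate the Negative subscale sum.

Negative items: 1, 2, 7, 9, 12, 13.
Of these, items 1, 7, and 12 are reverse-scored; reversed = (1+6) − raw = 7 − raw.
  item 1: 7 − 3 = 4
  item 2: 5
  item 7: 7 − 4 = 3
  item 9: 3
  item 12: 7 − 3 = 4
  item 13: 6
Sum = 4 + 5 + 3 + 3 + 4 + 6 = 25

25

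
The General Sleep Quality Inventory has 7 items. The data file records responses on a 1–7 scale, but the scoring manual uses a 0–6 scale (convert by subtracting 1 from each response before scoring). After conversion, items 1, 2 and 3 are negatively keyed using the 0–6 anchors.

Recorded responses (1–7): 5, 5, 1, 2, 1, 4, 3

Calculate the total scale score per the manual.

Convert to 0–6: 4, 4, 0, 1, 0, 3, 2
Reverse-coded (reversed = (0+6) − raw = 6 − raw):
  item 1: 6 − 4 = 2
  item 2: 6 − 4 = 2
  item 3: 6 − 0 = 6
Scored: 2, 2, 6, 1, 0, 3, 2
Total = 16

16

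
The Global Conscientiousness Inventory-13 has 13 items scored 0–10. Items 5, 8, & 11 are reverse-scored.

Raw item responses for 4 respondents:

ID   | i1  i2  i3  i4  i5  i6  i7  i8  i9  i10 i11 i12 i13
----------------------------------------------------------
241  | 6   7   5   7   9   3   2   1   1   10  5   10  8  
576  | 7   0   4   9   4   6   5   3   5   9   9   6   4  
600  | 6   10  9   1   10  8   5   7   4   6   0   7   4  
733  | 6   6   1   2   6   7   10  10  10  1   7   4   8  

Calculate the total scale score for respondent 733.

Respondent 733 raw: 6, 6, 1, 2, 6, 7, 10, 10, 10, 1, 7, 4, 8.
Reverse-coded (on a 0–10 scale, reversed = 10 − raw):
  item 1: 6
  item 2: 6
  item 3: 1
  item 4: 2
  item 5: 10 − 6 = 4
  item 6: 7
  item 7: 10
  item 8: 10 − 10 = 0
  item 9: 10
  item 10: 1
  item 11: 10 − 7 = 3
  item 12: 4
  item 13: 8
Sum = 6 + 6 + 1 + 2 + 4 + 7 + 10 + 0 + 10 + 1 + 3 + 4 + 8 = 62

62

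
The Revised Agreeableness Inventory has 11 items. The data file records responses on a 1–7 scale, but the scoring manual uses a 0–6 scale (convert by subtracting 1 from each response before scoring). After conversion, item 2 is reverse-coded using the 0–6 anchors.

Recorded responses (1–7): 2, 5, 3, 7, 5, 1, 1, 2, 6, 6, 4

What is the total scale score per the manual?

Convert to 0–6: 1, 4, 2, 6, 4, 0, 0, 1, 5, 5, 3
Reverse-coded (reverse-coded value = 6 − response):
  item 2: 6 − 4 = 2
Scored: 1, 2, 2, 6, 4, 0, 0, 1, 5, 5, 3
Total = 29

29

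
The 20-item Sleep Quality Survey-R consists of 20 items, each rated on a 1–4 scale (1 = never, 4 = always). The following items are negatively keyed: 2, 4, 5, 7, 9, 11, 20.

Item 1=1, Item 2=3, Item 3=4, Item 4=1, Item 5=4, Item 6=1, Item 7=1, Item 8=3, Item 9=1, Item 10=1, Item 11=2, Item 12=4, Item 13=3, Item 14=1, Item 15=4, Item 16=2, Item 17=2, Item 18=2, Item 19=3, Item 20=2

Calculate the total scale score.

52

Apply reverse scoring (reverse-coded value = 5 − response):
  item 2: 5 − 3 = 2
  item 4: 5 − 1 = 4
  item 5: 5 − 4 = 1
  item 7: 5 − 1 = 4
  item 9: 5 − 1 = 4
  item 11: 5 − 2 = 3
  item 20: 5 − 2 = 3
Scored items: 1, 2, 4, 4, 1, 1, 4, 3, 4, 1, 3, 4, 3, 1, 4, 2, 2, 2, 3, 3
Total = 1 + 2 + 4 + 4 + 1 + 1 + 4 + 3 + 4 + 1 + 3 + 4 + 3 + 1 + 4 + 2 + 2 + 2 + 3 + 3 = 52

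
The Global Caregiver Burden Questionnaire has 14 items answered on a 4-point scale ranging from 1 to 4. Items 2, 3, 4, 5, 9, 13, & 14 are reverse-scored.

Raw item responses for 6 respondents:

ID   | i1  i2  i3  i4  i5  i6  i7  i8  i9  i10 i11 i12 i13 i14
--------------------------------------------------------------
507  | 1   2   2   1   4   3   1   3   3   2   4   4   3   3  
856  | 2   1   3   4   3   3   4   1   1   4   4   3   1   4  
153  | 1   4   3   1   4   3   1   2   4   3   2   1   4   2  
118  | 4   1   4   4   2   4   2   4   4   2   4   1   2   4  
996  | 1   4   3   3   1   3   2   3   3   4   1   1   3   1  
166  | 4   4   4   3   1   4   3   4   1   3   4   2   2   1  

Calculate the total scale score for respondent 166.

43

Respondent 166 raw: 4, 4, 4, 3, 1, 4, 3, 4, 1, 3, 4, 2, 2, 1.
Reverse-coded (reverse-coded value = 5 − response):
  item 1: 4
  item 2: 5 − 4 = 1
  item 3: 5 − 4 = 1
  item 4: 5 − 3 = 2
  item 5: 5 − 1 = 4
  item 6: 4
  item 7: 3
  item 8: 4
  item 9: 5 − 1 = 4
  item 10: 3
  item 11: 4
  item 12: 2
  item 13: 5 − 2 = 3
  item 14: 5 − 1 = 4
Sum = 4 + 1 + 1 + 2 + 4 + 4 + 3 + 4 + 4 + 3 + 4 + 2 + 3 + 4 = 43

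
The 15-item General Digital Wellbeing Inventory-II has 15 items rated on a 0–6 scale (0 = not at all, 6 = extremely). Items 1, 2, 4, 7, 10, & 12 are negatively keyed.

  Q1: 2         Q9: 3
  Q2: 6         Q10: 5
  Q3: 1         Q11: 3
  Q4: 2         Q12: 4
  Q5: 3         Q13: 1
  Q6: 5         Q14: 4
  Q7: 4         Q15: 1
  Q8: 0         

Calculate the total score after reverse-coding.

34

Apply reverse scoring (reversed = (0+6) − raw = 6 − raw):
  item 1: 6 − 2 = 4
  item 2: 6 − 6 = 0
  item 4: 6 − 2 = 4
  item 7: 6 − 4 = 2
  item 10: 6 − 5 = 1
  item 12: 6 − 4 = 2
After reverse-coding: 4, 0, 1, 4, 3, 5, 2, 0, 3, 1, 3, 2, 1, 4, 1
Total = 4 + 0 + 1 + 4 + 3 + 5 + 2 + 0 + 3 + 1 + 3 + 2 + 1 + 4 + 1 = 34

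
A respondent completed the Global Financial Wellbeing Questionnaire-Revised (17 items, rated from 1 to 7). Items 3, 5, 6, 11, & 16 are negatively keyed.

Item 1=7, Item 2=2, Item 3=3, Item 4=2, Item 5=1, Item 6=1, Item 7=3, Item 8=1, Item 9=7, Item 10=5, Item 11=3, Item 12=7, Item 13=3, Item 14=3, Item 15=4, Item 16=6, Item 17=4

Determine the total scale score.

Reversing items 3, 5, 6, 11 and 16 with 8 − raw:
Total = 7 + 2 + (8−3) + 2 + (8−1) + (8−1) + 3 + 1 + 7 + 5 + (8−3) + 7 + 3 + 3 + 4 + (8−6) + 4
      = 7 + 2 + 5 + 2 + 7 + 7 + 3 + 1 + 7 + 5 + 5 + 7 + 3 + 3 + 4 + 2 + 4 = 74

74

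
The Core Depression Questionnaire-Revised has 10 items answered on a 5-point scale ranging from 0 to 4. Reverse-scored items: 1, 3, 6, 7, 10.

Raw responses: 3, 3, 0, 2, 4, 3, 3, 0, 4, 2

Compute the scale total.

22

Reverse-coded items (on a 0–4 scale, reversed = 4 − raw):
  item 1: 4 − 3 = 1
  item 3: 4 − 0 = 4
  item 6: 4 − 3 = 1
  item 7: 4 − 3 = 1
  item 10: 4 − 2 = 2
After reverse-coding: 1, 3, 4, 2, 4, 1, 1, 0, 4, 2
Total = 1 + 3 + 4 + 2 + 4 + 1 + 1 + 0 + 4 + 2 = 22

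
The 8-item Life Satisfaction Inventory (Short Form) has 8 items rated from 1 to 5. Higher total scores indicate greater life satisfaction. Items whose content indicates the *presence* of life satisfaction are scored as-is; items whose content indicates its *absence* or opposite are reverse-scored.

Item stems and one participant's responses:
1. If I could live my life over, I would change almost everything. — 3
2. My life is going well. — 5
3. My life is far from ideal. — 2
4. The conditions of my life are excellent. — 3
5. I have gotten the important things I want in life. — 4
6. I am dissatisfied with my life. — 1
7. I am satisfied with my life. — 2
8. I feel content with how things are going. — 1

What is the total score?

Items 1, 3, 6 describe the absence/opposite of life satisfaction → reverse-score.
reverse-coded value = 6 − response.
  item 1: 6 − 3 = 3
  item 2: 5
  item 3: 6 − 2 = 4
  item 4: 3
  item 5: 4
  item 6: 6 − 1 = 5
  item 7: 2
  item 8: 1
Total = 3 + 5 + 4 + 3 + 4 + 5 + 2 + 1 = 27

27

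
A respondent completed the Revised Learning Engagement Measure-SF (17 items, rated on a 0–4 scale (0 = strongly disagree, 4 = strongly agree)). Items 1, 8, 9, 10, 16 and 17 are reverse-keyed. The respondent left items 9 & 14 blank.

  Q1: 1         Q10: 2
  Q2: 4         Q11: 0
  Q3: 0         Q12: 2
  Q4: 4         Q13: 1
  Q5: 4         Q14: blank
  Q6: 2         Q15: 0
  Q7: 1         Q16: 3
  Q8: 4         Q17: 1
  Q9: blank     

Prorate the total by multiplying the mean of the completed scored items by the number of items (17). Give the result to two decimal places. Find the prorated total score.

Reverse-coded (reverse-coded value = 4 − response):
  item 1: 4 − 1 = 3
  item 8: 4 − 4 = 0
  item 10: 4 − 2 = 2
  item 16: 4 − 3 = 1
  item 17: 4 − 1 = 3
Completed scored items (15 of 17): 3, 4, 0, 4, 4, 2, 1, 0, 2, 0, 2, 1, 0, 1, 3; sum = 27.
Person mean = 27 / 15 ≈ 1.8000
Prorated total = (27 / 15) × 17 = 30.60 (to 2 dp)

30.60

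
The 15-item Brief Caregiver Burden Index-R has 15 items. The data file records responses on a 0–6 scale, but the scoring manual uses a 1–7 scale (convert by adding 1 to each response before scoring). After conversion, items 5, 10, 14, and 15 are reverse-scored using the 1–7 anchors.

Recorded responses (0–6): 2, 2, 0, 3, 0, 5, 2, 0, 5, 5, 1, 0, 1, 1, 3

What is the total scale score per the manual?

51

Convert to 1–7: 3, 3, 1, 4, 1, 6, 3, 1, 6, 6, 2, 1, 2, 2, 4
Reverse-coded (on a 1–7 scale, reversed = 8 − raw):
  item 5: 8 − 1 = 7
  item 10: 8 − 6 = 2
  item 14: 8 − 2 = 6
  item 15: 8 − 4 = 4
Scored: 3, 3, 1, 4, 7, 6, 3, 1, 6, 2, 2, 1, 2, 6, 4
Total = 51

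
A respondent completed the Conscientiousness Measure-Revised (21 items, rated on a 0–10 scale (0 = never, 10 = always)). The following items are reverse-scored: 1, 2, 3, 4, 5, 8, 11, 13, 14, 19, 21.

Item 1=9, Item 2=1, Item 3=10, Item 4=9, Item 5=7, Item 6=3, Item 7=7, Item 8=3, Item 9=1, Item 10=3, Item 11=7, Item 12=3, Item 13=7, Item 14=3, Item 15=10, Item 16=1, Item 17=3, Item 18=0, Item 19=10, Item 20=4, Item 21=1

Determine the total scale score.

78

Reversing items 1, 2, 3, 4, 5, 8, 11, 13, 14, 19, & 21 with 10 − raw:
Total = (10−9) + (10−1) + (10−10) + (10−9) + (10−7) + 3 + 7 + (10−3) + 1 + 3 + (10−7) + 3 + (10−7) + (10−3) + 10 + 1 + 3 + 0 + (10−10) + 4 + (10−1)
      = 1 + 9 + 0 + 1 + 3 + 3 + 7 + 7 + 1 + 3 + 3 + 3 + 3 + 7 + 10 + 1 + 3 + 0 + 0 + 4 + 9 = 78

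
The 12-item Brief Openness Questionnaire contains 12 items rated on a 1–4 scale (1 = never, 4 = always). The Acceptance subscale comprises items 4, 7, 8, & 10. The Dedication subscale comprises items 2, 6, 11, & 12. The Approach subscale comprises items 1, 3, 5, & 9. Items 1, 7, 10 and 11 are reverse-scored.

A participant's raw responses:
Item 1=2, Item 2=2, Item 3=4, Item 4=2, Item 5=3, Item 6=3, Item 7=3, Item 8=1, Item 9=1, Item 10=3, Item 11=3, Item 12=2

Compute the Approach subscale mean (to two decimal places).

2.75

Approach items: 1, 3, 5, 9.
Of these, item 1 is reverse-scored; reversed = (1+4) − raw = 5 − raw.
  item 1: 5 − 2 = 3
  item 3: 4
  item 5: 3
  item 9: 1
Sum = 3 + 4 + 3 + 1 = 11
Mean = 11 / 4 = 2.75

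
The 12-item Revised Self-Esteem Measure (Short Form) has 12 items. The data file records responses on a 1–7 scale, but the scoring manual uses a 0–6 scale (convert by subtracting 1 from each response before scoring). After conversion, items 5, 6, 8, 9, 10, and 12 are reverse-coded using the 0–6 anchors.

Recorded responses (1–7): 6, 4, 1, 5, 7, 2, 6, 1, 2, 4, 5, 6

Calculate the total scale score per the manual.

41

Convert to 0–6: 5, 3, 0, 4, 6, 1, 5, 0, 1, 3, 4, 5
Reverse-coded (reversed = (0+6) − raw = 6 − raw):
  item 5: 6 − 6 = 0
  item 6: 6 − 1 = 5
  item 8: 6 − 0 = 6
  item 9: 6 − 1 = 5
  item 10: 6 − 3 = 3
  item 12: 6 − 5 = 1
Scored: 5, 3, 0, 4, 0, 5, 5, 6, 5, 3, 4, 1
Total = 41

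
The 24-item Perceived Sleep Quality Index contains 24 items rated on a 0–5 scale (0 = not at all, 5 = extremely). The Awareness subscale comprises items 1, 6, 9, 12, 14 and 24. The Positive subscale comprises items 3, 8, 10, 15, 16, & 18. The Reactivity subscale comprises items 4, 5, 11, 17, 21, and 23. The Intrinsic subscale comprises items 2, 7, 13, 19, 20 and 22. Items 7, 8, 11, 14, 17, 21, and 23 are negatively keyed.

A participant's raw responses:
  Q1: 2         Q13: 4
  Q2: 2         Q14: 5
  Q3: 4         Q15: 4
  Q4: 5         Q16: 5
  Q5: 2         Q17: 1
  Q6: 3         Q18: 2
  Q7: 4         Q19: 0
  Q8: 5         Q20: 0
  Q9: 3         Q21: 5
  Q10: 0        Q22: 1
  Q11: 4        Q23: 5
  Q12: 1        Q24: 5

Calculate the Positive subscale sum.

Positive items: 3, 8, 10, 15, 16, 18.
Of these, item 8 is negatively keyed; reversed = (0+5) − raw = 5 − raw.
  item 3: 4
  item 8: 5 − 5 = 0
  item 10: 0
  item 15: 4
  item 16: 5
  item 18: 2
Sum = 4 + 0 + 0 + 4 + 5 + 2 = 15

15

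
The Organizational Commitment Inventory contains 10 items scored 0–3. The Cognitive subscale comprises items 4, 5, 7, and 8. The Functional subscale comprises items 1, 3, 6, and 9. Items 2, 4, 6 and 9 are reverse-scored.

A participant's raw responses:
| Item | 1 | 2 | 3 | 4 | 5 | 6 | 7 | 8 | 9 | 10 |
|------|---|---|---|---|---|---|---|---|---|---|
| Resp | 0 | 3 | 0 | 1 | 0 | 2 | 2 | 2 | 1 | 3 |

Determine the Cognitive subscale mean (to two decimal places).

1.50

Cognitive items: 4, 5, 7, 8.
Of these, item 4 is reverse-scored; reversed = (0+3) − raw = 3 − raw.
  item 4: 3 − 1 = 2
  item 5: 0
  item 7: 2
  item 8: 2
Sum = 2 + 0 + 2 + 2 = 6
Mean = 6 / 4 = 1.50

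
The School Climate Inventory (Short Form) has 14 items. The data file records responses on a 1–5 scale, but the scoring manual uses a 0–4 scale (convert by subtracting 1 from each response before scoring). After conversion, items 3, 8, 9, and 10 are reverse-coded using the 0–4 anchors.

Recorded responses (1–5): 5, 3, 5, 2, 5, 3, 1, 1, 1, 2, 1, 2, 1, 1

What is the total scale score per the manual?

25

Convert to 0–4: 4, 2, 4, 1, 4, 2, 0, 0, 0, 1, 0, 1, 0, 0
Reverse-coded (reverse-coded value = 4 − response):
  item 3: 4 − 4 = 0
  item 8: 4 − 0 = 4
  item 9: 4 − 0 = 4
  item 10: 4 − 1 = 3
Scored: 4, 2, 0, 1, 4, 2, 0, 4, 4, 3, 0, 1, 0, 0
Total = 25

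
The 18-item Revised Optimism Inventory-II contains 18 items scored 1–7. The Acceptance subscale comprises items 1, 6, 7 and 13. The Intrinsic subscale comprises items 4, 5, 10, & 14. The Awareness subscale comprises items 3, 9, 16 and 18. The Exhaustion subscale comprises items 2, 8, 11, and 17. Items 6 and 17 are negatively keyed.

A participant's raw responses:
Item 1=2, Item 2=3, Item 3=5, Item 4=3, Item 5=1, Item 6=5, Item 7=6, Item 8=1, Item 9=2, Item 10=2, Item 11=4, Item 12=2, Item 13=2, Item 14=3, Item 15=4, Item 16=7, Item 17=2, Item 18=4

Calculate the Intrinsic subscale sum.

Intrinsic items: 4, 5, 10, 14.
  item 4: 3
  item 5: 1
  item 10: 2
  item 14: 3
Sum = 3 + 1 + 2 + 3 = 9

9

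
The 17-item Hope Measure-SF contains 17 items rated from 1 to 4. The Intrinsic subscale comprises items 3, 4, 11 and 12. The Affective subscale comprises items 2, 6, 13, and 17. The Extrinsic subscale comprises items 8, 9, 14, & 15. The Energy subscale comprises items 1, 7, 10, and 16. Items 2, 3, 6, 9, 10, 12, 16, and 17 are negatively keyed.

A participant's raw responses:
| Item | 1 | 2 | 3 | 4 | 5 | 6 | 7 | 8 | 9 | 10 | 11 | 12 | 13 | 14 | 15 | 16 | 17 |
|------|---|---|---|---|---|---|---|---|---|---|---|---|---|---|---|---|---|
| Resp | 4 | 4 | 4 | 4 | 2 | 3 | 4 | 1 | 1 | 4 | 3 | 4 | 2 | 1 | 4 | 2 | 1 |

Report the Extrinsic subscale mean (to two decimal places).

Extrinsic items: 8, 9, 14, 15.
Of these, item 9 is negatively keyed; reverse-coded value = 5 − response.
  item 8: 1
  item 9: 5 − 1 = 4
  item 14: 1
  item 15: 4
Sum = 1 + 4 + 1 + 4 = 10
Mean = 10 / 4 = 2.50

2.50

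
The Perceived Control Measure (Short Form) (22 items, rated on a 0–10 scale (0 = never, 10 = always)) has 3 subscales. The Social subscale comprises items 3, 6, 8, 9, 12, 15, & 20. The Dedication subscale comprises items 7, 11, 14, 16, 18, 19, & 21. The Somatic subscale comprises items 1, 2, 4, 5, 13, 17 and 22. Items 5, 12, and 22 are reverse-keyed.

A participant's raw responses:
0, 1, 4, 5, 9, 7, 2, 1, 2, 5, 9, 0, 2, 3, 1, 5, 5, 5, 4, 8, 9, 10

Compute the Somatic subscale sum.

14

Somatic items: 1, 2, 4, 5, 13, 17, 22.
Of these, items 5 & 22 are reverse-keyed; reverse-coded value = 10 − response.
  item 1: 0
  item 2: 1
  item 4: 5
  item 5: 10 − 9 = 1
  item 13: 2
  item 17: 5
  item 22: 10 − 10 = 0
Sum = 0 + 1 + 5 + 1 + 2 + 5 + 0 = 14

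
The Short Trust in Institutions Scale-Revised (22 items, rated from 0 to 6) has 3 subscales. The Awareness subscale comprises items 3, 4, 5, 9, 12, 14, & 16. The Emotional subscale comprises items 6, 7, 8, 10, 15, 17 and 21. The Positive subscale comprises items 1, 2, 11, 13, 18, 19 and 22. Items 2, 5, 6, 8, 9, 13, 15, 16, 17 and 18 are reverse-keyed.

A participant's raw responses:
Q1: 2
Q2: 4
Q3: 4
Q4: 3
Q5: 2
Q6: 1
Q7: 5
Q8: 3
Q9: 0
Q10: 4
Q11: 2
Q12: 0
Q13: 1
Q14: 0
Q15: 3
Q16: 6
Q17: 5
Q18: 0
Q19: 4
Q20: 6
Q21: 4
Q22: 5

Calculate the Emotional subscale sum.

Emotional items: 6, 7, 8, 10, 15, 17, 21.
Of these, items 6, 8, 15, and 17 are reverse-keyed; reverse-coded value = 6 − response.
  item 6: 6 − 1 = 5
  item 7: 5
  item 8: 6 − 3 = 3
  item 10: 4
  item 15: 6 − 3 = 3
  item 17: 6 − 5 = 1
  item 21: 4
Sum = 5 + 5 + 3 + 4 + 3 + 1 + 4 = 25

25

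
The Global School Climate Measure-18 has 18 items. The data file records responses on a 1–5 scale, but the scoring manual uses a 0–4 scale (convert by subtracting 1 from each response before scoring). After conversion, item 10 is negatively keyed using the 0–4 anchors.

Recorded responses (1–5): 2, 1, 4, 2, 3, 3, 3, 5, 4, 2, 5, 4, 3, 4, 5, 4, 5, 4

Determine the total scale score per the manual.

Convert to 0–4: 1, 0, 3, 1, 2, 2, 2, 4, 3, 1, 4, 3, 2, 3, 4, 3, 4, 3
Reverse-coded (reverse-coded value = 4 − response):
  item 10: 4 − 1 = 3
Scored: 1, 0, 3, 1, 2, 2, 2, 4, 3, 3, 4, 3, 2, 3, 4, 3, 4, 3
Total = 47

47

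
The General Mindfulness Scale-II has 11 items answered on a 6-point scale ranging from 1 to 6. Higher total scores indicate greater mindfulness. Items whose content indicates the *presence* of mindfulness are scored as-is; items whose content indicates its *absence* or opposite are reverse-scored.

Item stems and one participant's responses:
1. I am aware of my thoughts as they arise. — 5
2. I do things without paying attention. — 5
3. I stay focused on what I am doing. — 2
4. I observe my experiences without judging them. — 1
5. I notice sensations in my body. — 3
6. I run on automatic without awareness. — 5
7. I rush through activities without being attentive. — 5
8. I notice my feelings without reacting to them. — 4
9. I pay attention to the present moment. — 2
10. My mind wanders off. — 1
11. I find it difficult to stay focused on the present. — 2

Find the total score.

34

Items 2, 6, 7, 10, 11 describe the absence/opposite of mindfulness → reverse-score.
reverse-coded value = 7 − response.
  item 1: 5
  item 2: 7 − 5 = 2
  item 3: 2
  item 4: 1
  item 5: 3
  item 6: 7 − 5 = 2
  item 7: 7 − 5 = 2
  item 8: 4
  item 9: 2
  item 10: 7 − 1 = 6
  item 11: 7 − 2 = 5
Total = 5 + 2 + 2 + 1 + 3 + 2 + 2 + 4 + 2 + 6 + 5 = 34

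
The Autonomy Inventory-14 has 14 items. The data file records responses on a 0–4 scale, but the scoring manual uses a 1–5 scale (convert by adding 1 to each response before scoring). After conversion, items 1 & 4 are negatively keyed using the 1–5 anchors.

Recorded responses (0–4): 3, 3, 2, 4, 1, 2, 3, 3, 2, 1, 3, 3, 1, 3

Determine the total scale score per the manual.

Convert to 1–5: 4, 4, 3, 5, 2, 3, 4, 4, 3, 2, 4, 4, 2, 4
Reverse-coded (reversed = (1+5) − raw = 6 − raw):
  item 1: 6 − 4 = 2
  item 4: 6 − 5 = 1
Scored: 2, 4, 3, 1, 2, 3, 4, 4, 3, 2, 4, 4, 2, 4
Total = 42

42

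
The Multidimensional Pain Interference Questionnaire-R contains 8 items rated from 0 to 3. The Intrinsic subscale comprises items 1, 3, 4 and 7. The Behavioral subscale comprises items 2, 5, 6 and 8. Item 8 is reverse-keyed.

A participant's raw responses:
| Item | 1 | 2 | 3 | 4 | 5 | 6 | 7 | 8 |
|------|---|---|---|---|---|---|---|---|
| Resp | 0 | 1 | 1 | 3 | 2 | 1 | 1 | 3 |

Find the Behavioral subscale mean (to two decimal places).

1.00

Behavioral items: 2, 5, 6, 8.
Of these, item 8 is reverse-keyed; reversed = (0+3) − raw = 3 − raw.
  item 2: 1
  item 5: 2
  item 6: 1
  item 8: 3 − 3 = 0
Sum = 1 + 2 + 1 + 0 = 4
Mean = 4 / 4 = 1.00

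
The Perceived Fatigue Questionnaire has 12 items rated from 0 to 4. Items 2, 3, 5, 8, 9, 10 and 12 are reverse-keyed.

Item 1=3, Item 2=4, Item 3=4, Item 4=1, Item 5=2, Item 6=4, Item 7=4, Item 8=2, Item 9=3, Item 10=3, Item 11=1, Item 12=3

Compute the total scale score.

20

Raw sum = 34. Reverse-keyed items: 2, 3, 5, 8, 9, 10, 12; their raw sum = 21.
Each reversal replaces raw with 4 − raw, changing the total by 4 − 2·raw per item.
Total = 34 + 7·4 − 2·21 = 34 + 28 − 42 = 20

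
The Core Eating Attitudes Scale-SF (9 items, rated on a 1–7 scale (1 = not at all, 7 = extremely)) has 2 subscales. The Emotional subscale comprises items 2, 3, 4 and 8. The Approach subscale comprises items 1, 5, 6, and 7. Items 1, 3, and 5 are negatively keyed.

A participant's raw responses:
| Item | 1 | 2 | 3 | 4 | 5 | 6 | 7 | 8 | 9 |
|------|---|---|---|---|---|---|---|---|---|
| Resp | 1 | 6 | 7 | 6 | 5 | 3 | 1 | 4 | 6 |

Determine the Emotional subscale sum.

Emotional items: 2, 3, 4, 8.
Of these, item 3 is negatively keyed; reversed = (1+7) − raw = 8 − raw.
  item 2: 6
  item 3: 8 − 7 = 1
  item 4: 6
  item 8: 4
Sum = 6 + 1 + 6 + 4 = 17

17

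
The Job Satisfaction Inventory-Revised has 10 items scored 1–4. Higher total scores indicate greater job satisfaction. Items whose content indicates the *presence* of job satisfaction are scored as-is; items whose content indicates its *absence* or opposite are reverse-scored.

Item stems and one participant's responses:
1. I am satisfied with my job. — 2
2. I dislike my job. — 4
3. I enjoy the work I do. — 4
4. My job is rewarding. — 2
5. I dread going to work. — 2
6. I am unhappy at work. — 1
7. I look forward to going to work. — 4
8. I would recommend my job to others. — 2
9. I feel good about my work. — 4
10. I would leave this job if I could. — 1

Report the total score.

Items 2, 5, 6, 10 describe the absence/opposite of job satisfaction → reverse-score.
reverse-coded value = 5 − response.
  item 1: 2
  item 2: 5 − 4 = 1
  item 3: 4
  item 4: 2
  item 5: 5 − 2 = 3
  item 6: 5 − 1 = 4
  item 7: 4
  item 8: 2
  item 9: 4
  item 10: 5 − 1 = 4
Total = 2 + 1 + 4 + 2 + 3 + 4 + 4 + 2 + 4 + 4 = 30

30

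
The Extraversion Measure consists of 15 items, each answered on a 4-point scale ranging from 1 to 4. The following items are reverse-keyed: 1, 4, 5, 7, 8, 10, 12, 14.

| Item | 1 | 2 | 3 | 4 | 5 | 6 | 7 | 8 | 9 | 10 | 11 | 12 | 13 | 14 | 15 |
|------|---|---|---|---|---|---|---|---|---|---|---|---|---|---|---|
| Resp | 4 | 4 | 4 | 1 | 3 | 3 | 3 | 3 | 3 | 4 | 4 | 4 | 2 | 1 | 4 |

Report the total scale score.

Reverse-keyed items use 5 − raw:
  item 1: 5 − 4 = 1
  item 4: 5 − 1 = 4
  item 5: 5 − 3 = 2
  item 7: 5 − 3 = 2
  item 8: 5 − 3 = 2
  item 10: 5 − 4 = 1
  item 12: 5 − 4 = 1
  item 14: 5 − 1 = 4
Scored responses: 1, 4, 4, 4, 2, 3, 2, 2, 3, 1, 4, 1, 2, 4, 4
Total = 1 + 4 + 4 + 4 + 2 + 3 + 2 + 2 + 3 + 1 + 4 + 1 + 2 + 4 + 4 = 41

41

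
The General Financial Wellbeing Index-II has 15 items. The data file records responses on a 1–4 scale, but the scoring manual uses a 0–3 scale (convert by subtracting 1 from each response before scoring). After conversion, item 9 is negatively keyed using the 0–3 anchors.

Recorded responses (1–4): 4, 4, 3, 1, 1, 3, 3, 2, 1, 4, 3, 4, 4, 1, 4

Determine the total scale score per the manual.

Convert to 0–3: 3, 3, 2, 0, 0, 2, 2, 1, 0, 3, 2, 3, 3, 0, 3
Reverse-coded (on a 0–3 scale, reversed = 3 − raw):
  item 9: 3 − 0 = 3
Scored: 3, 3, 2, 0, 0, 2, 2, 1, 3, 3, 2, 3, 3, 0, 3
Total = 30

30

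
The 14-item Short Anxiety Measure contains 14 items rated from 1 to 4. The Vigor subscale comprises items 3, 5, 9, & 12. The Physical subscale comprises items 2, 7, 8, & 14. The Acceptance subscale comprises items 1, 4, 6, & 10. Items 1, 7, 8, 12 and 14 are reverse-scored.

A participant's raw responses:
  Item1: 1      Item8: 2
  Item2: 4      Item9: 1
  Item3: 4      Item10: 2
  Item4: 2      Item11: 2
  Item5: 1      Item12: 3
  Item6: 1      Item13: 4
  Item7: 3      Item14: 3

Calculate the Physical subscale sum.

11

Physical items: 2, 7, 8, 14.
Of these, items 7, 8 and 14 are reverse-scored; on a 1–4 scale, reversed = 5 − raw.
  item 2: 4
  item 7: 5 − 3 = 2
  item 8: 5 − 2 = 3
  item 14: 5 − 3 = 2
Sum = 4 + 2 + 3 + 2 = 11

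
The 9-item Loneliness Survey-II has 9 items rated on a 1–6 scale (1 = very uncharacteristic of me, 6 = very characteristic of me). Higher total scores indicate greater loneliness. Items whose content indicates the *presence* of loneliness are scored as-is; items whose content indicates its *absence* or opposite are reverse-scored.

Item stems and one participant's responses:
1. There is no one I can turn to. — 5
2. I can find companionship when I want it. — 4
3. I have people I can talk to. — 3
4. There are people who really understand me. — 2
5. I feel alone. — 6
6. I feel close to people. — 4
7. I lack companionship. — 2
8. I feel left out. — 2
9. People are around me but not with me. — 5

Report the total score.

Items 2, 3, 4, 6 describe the absence/opposite of loneliness → reverse-score.
on a 1–6 scale, reversed = 7 − raw.
  item 1: 5
  item 2: 7 − 4 = 3
  item 3: 7 − 3 = 4
  item 4: 7 − 2 = 5
  item 5: 6
  item 6: 7 − 4 = 3
  item 7: 2
  item 8: 2
  item 9: 5
Total = 5 + 3 + 4 + 5 + 6 + 3 + 2 + 2 + 5 = 35

35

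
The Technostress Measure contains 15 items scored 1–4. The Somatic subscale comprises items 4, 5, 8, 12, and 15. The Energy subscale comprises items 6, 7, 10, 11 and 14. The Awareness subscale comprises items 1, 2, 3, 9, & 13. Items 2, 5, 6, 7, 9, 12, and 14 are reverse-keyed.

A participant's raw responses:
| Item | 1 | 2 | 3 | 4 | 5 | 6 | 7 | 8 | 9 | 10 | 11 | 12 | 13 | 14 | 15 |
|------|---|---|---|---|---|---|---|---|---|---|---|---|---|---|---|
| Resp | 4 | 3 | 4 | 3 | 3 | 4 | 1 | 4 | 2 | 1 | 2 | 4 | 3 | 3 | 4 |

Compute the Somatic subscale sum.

14

Somatic items: 4, 5, 8, 12, 15.
Of these, items 5 and 12 are reverse-keyed; reverse-coded value = 5 − response.
  item 4: 3
  item 5: 5 − 3 = 2
  item 8: 4
  item 12: 5 − 4 = 1
  item 15: 4
Sum = 3 + 2 + 4 + 1 + 4 = 14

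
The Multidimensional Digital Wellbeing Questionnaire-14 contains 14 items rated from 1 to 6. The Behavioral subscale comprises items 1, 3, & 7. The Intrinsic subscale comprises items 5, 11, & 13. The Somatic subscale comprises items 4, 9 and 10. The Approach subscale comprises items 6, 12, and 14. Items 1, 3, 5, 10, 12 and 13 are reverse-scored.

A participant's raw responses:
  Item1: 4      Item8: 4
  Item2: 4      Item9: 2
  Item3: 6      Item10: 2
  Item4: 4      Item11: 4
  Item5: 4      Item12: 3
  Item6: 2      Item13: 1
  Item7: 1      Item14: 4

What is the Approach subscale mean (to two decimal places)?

Approach items: 6, 12, 14.
Of these, item 12 is reverse-scored; reverse-coded value = 7 − response.
  item 6: 2
  item 12: 7 − 3 = 4
  item 14: 4
Sum = 2 + 4 + 4 = 10
Mean = 10 / 3 = 3.33

3.33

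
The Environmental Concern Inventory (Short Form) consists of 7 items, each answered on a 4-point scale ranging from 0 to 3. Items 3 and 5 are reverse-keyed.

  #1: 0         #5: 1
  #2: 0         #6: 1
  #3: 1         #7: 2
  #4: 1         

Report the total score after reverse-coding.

Raw sum = 6. Reverse-keyed items: 3, 5; their raw sum = 2.
Each reversal replaces raw with 3 − raw, changing the total by 3 − 2·raw per item.
Total = 6 + 2·3 − 2·2 = 6 + 6 − 4 = 8

8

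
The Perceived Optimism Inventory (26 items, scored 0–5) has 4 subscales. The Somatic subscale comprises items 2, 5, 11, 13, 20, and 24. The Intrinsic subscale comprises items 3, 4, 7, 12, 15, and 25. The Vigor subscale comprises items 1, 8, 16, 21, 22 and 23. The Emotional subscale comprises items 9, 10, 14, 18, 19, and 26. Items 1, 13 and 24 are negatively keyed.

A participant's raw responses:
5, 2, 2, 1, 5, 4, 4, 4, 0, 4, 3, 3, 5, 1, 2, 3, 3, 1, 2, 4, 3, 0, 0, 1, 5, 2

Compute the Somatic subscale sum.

18

Somatic items: 2, 5, 11, 13, 20, 24.
Of these, items 13 and 24 are negatively keyed; reverse-coded value = 5 − response.
  item 2: 2
  item 5: 5
  item 11: 3
  item 13: 5 − 5 = 0
  item 20: 4
  item 24: 5 − 1 = 4
Sum = 2 + 5 + 3 + 0 + 4 + 4 = 18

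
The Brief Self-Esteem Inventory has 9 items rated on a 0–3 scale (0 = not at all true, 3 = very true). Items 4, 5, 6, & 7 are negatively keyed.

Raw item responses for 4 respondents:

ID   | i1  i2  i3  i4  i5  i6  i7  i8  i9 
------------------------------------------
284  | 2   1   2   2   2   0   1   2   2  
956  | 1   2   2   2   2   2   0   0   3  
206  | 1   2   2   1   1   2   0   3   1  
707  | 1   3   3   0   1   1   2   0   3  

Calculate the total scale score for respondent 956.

14

Respondent 956 raw: 1, 2, 2, 2, 2, 2, 0, 0, 3.
Reverse-coded (reversed = (0+3) − raw = 3 − raw):
  item 1: 1
  item 2: 2
  item 3: 2
  item 4: 3 − 2 = 1
  item 5: 3 − 2 = 1
  item 6: 3 − 2 = 1
  item 7: 3 − 0 = 3
  item 8: 0
  item 9: 3
Sum = 1 + 2 + 2 + 1 + 1 + 1 + 3 + 0 + 3 = 14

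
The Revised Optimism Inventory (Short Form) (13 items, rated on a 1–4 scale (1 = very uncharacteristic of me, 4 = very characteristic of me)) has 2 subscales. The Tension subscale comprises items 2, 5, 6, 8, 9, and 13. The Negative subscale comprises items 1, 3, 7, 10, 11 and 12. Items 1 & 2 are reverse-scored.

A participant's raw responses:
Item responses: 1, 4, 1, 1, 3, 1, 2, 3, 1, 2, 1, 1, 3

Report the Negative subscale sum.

11

Negative items: 1, 3, 7, 10, 11, 12.
Of these, item 1 is reverse-scored; reversed = (1+4) − raw = 5 − raw.
  item 1: 5 − 1 = 4
  item 3: 1
  item 7: 2
  item 10: 2
  item 11: 1
  item 12: 1
Sum = 4 + 1 + 2 + 2 + 1 + 1 = 11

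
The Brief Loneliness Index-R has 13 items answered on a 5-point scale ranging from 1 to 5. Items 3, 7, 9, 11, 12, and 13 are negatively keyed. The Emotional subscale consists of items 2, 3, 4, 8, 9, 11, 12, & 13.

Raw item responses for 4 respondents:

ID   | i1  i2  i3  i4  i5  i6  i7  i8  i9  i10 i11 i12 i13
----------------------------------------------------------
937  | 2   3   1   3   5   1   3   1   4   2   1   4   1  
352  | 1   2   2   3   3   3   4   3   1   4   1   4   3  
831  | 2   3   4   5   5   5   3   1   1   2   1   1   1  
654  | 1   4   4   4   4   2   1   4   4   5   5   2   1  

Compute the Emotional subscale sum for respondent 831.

Respondent 831 raw: 2, 3, 4, 5, 5, 5, 3, 1, 1, 2, 1, 1, 1.
Emotional items: 2, 3, 4, 8, 9, 11, 12, 13.
Reverse-coded (on a 1–5 scale, reversed = 6 − raw):
  item 2: 3
  item 3: 6 − 4 = 2
  item 4: 5
  item 8: 1
  item 9: 6 − 1 = 5
  item 11: 6 − 1 = 5
  item 12: 6 − 1 = 5
  item 13: 6 − 1 = 5
Sum = 3 + 2 + 5 + 1 + 5 + 5 + 5 + 5 = 31

31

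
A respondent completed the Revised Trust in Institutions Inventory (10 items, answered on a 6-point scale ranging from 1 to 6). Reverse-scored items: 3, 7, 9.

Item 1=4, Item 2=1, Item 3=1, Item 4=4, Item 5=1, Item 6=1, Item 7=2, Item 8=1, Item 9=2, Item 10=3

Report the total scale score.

31

Raw sum = 20. Reverse-scored items: 3, 7, 9; their raw sum = 5.
Each reversal replaces raw with 7 − raw, changing the total by 7 − 2·raw per item.
Total = 20 + 3·7 − 2·5 = 20 + 21 − 10 = 31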